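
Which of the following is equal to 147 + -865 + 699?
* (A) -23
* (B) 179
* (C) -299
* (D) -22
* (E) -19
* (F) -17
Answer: E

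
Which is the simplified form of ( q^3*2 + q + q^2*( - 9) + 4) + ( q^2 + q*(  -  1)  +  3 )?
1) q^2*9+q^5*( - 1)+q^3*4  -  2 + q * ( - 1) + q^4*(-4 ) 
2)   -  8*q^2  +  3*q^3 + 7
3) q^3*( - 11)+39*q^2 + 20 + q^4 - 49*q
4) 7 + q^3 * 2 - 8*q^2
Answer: 4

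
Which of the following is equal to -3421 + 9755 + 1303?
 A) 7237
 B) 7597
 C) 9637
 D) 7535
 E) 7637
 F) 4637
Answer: E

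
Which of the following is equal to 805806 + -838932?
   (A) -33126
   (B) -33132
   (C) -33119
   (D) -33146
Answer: A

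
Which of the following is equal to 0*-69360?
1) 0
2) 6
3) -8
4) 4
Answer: 1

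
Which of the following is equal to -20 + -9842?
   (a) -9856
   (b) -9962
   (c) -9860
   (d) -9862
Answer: d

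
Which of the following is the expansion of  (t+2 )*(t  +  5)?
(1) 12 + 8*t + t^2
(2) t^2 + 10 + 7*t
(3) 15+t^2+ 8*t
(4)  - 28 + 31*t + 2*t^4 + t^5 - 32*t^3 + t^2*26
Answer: 2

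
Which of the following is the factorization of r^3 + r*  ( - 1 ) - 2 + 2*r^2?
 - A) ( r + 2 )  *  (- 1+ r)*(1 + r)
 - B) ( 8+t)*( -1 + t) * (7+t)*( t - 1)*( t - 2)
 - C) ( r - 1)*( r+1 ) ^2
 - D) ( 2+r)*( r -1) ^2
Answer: A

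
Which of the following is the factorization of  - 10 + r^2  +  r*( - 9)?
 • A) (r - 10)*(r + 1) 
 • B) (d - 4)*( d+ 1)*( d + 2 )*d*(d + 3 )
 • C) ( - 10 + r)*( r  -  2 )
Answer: A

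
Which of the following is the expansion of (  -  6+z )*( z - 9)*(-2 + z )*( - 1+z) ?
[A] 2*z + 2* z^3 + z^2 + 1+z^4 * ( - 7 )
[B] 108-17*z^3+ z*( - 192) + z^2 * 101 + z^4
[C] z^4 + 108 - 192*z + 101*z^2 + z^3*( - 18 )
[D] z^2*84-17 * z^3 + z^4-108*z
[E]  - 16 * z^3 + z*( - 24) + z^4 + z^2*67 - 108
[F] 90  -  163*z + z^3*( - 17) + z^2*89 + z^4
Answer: C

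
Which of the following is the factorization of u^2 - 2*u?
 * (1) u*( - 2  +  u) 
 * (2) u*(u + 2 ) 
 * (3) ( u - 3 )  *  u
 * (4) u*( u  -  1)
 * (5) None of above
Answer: 1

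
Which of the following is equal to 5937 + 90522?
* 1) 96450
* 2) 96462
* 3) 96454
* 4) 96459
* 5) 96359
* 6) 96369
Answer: 4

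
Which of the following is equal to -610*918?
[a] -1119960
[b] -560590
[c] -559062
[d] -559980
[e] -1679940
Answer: d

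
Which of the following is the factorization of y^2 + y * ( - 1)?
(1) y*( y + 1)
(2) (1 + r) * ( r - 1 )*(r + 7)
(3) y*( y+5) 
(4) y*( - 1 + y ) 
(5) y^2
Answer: 4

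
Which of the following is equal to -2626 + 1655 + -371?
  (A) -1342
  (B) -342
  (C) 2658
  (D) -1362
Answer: A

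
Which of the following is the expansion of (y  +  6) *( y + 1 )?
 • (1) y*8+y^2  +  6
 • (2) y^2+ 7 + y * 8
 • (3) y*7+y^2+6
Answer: 3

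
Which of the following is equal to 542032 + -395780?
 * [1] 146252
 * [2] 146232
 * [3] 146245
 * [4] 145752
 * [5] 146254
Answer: 1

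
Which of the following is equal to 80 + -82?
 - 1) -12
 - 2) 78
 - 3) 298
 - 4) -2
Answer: 4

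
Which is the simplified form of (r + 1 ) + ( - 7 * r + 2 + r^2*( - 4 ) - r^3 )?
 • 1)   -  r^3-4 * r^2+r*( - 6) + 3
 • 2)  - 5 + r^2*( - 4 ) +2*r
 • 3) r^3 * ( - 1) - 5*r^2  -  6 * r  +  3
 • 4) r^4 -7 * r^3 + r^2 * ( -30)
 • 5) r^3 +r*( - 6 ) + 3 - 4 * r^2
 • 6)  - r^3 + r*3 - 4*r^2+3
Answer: 1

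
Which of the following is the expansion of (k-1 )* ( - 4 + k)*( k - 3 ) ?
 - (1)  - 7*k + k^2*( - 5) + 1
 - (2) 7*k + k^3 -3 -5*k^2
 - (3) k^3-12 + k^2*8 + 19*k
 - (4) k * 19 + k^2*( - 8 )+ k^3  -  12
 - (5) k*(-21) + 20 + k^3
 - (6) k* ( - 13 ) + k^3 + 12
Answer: 4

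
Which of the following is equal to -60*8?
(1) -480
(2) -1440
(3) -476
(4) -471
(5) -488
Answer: 1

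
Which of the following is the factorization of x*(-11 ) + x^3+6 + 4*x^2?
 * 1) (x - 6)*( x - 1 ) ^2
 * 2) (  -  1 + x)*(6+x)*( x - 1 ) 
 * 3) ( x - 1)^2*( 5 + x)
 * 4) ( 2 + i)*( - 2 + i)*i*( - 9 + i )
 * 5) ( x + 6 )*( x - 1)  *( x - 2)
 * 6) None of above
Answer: 2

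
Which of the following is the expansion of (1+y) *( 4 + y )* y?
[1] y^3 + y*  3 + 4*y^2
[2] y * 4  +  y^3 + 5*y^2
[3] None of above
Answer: 2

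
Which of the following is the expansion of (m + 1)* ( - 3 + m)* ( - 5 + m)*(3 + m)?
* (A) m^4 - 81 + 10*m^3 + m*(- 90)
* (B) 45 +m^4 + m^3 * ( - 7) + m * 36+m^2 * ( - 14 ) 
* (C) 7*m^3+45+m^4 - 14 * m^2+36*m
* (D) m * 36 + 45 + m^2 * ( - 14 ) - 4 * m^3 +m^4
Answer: D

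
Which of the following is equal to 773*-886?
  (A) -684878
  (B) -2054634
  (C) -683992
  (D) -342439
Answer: A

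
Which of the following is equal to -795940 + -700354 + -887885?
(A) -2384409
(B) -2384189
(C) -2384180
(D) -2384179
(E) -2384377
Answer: D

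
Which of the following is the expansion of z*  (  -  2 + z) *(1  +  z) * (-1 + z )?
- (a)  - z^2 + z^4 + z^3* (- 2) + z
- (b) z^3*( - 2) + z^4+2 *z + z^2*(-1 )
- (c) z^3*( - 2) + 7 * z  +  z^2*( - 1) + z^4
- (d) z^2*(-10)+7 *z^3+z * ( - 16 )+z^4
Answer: b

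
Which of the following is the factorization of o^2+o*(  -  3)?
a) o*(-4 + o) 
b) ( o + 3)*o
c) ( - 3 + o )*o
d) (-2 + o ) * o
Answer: c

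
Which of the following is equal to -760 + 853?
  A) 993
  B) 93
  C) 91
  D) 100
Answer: B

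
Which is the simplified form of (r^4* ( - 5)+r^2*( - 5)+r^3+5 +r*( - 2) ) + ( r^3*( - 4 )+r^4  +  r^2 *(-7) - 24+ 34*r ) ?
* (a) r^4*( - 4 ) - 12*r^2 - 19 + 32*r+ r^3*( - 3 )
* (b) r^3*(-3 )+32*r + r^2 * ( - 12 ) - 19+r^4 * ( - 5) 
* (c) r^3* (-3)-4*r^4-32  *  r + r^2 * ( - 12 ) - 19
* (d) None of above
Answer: a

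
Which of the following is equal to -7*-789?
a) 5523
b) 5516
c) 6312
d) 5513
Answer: a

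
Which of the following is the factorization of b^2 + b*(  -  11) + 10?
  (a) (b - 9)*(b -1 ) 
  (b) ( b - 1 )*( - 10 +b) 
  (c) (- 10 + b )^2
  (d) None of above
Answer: b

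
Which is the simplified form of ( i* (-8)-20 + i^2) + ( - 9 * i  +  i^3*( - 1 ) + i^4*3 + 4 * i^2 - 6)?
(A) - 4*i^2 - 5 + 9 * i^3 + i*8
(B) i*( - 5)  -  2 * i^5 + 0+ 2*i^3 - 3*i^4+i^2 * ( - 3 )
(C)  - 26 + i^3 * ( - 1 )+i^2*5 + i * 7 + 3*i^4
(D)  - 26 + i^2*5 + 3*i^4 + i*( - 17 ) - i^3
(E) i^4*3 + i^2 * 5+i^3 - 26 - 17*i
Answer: D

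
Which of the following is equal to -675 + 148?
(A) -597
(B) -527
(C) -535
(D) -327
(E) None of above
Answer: B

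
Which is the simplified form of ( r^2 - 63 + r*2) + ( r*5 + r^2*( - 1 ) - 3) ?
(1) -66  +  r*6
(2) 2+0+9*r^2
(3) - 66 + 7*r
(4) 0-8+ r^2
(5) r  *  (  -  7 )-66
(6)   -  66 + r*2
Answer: 3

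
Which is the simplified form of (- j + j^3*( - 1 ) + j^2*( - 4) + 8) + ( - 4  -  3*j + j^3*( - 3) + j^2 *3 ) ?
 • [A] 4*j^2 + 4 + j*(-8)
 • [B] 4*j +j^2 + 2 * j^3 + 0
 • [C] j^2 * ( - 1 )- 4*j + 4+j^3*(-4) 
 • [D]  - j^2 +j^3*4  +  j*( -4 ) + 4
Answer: C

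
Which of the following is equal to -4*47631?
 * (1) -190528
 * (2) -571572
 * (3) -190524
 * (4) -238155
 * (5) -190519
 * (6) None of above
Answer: 3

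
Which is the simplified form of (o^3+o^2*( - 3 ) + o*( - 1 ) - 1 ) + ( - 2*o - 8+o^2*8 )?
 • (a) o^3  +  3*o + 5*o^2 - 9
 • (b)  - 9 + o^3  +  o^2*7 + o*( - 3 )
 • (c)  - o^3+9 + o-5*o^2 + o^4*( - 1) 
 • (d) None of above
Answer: d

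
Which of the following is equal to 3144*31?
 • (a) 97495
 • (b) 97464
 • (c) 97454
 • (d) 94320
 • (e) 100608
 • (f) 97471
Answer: b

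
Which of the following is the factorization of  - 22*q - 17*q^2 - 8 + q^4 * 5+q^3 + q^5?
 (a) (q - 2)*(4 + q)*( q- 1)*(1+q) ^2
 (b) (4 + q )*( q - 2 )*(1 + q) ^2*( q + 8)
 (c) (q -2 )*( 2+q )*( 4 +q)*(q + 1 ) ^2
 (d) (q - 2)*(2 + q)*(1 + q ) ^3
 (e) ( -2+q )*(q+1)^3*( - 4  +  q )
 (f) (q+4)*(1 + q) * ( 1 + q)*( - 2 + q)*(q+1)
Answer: f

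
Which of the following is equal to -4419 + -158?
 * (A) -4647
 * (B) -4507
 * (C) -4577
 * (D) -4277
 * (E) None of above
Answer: C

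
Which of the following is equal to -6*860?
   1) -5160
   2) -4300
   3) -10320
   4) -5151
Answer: 1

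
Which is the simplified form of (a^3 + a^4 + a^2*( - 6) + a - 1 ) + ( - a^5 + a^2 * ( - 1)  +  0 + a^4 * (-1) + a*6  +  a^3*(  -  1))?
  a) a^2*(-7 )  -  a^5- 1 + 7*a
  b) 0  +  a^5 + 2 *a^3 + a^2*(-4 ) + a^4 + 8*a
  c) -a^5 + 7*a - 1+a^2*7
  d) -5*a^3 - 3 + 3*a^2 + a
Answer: a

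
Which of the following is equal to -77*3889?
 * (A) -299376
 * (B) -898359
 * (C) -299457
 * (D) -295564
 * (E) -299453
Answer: E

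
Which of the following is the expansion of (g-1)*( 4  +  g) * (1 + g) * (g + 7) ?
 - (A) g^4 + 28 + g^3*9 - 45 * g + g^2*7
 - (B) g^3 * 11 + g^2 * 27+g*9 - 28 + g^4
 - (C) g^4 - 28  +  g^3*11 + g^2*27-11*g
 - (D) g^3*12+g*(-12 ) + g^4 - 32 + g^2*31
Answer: C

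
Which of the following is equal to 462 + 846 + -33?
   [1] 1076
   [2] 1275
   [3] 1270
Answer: 2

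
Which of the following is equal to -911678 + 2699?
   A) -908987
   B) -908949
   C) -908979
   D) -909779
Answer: C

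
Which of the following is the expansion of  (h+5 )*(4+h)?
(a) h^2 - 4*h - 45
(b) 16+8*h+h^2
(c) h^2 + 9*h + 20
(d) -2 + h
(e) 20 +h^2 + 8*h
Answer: c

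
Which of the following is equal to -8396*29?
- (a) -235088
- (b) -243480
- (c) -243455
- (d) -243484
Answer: d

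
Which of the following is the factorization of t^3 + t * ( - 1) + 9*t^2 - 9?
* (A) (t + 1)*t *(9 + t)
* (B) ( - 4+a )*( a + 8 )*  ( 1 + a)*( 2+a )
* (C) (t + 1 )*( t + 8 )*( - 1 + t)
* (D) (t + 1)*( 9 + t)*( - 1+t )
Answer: D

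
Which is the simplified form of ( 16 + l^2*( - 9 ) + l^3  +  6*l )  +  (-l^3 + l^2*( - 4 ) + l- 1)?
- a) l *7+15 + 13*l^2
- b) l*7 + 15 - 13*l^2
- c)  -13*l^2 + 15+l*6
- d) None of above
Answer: b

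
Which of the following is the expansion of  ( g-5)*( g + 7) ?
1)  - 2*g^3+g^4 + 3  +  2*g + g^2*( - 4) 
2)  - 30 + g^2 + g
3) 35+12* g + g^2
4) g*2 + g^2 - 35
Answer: 4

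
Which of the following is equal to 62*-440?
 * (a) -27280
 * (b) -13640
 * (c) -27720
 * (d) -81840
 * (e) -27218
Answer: a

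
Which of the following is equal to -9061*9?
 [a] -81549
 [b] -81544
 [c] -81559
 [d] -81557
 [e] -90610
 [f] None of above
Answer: a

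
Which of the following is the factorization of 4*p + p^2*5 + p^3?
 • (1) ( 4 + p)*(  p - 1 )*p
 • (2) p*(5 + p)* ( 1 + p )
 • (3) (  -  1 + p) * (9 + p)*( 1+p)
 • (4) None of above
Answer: 4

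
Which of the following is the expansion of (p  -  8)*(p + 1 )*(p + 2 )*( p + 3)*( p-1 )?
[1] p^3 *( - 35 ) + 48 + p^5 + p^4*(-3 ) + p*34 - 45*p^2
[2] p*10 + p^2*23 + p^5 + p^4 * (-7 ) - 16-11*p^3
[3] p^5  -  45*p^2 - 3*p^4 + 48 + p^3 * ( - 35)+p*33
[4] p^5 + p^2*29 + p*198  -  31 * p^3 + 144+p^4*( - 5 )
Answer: 1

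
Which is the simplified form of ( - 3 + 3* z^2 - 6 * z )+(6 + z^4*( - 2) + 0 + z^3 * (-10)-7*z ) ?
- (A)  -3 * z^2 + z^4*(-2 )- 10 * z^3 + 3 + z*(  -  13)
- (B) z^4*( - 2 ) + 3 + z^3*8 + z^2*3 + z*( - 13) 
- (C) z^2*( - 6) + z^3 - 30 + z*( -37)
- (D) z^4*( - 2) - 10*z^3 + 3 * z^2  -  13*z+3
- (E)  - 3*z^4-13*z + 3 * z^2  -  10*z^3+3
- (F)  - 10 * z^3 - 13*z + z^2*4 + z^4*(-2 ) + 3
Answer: D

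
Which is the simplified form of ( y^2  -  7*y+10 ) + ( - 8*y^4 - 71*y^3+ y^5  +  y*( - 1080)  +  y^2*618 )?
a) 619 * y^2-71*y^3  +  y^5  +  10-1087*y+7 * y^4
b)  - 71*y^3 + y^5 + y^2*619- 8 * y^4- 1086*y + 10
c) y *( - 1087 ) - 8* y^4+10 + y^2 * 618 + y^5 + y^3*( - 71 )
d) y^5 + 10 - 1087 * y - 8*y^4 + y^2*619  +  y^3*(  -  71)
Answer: d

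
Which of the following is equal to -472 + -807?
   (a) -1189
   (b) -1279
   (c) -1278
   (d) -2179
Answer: b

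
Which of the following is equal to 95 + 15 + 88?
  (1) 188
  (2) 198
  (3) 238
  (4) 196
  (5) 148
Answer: 2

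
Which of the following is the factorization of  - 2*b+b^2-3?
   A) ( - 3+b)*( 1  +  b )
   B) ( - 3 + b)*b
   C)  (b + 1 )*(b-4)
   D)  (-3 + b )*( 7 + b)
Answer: A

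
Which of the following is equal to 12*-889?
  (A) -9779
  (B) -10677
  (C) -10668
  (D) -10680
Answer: C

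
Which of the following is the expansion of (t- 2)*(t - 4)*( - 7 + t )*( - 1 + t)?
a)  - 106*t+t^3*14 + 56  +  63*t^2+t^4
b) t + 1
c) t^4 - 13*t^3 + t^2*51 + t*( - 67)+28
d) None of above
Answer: d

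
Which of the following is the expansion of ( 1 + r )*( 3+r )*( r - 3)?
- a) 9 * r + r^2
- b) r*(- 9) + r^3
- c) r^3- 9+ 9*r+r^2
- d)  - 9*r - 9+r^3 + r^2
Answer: d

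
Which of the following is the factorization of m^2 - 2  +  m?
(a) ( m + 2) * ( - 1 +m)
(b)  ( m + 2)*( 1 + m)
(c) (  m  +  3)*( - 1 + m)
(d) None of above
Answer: a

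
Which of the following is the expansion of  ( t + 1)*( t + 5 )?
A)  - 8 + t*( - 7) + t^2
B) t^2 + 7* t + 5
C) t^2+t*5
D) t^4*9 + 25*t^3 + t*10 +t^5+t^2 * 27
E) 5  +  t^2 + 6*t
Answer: E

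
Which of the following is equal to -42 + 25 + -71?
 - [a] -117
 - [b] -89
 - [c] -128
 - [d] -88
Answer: d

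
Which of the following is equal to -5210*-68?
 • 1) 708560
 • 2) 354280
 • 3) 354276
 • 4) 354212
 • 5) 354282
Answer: 2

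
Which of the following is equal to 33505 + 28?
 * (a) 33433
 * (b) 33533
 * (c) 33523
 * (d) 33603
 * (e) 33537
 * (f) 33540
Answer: b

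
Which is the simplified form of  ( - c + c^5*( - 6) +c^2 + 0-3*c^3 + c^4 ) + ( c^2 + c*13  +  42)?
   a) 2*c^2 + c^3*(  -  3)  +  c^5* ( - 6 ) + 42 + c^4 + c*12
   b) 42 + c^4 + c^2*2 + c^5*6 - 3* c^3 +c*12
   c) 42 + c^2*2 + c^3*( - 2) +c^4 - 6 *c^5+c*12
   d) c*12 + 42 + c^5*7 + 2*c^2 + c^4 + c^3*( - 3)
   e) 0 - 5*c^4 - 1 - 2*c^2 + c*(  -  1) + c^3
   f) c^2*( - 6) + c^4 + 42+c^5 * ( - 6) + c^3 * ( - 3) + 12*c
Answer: a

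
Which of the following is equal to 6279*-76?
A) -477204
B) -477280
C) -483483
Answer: A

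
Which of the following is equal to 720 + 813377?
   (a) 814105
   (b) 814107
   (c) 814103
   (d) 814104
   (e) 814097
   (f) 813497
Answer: e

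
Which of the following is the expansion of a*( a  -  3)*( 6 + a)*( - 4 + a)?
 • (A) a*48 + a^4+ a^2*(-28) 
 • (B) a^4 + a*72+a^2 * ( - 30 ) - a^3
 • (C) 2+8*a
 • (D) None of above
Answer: B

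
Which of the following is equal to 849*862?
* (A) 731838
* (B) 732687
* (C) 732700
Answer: A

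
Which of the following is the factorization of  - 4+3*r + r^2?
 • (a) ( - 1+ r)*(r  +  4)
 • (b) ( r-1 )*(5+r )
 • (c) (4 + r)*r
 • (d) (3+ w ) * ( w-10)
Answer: a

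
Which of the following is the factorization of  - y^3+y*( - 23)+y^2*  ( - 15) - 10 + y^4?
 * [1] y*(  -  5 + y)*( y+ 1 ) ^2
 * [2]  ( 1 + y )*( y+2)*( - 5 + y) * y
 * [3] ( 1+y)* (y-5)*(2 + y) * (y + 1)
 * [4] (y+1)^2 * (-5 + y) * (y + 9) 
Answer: 3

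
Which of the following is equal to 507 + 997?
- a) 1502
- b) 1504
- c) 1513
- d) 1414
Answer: b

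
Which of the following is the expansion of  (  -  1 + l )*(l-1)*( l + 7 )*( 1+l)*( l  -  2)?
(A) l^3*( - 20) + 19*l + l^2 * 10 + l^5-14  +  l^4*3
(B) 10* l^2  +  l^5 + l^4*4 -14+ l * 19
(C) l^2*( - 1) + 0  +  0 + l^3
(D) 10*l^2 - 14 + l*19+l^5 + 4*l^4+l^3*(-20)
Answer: D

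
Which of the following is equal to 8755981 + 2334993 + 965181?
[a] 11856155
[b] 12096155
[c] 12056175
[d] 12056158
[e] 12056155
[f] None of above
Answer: e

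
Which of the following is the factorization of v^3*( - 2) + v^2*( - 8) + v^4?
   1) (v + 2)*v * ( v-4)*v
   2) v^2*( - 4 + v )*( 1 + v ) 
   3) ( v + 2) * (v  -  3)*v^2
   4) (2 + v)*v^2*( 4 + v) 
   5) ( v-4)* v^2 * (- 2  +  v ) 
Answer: 1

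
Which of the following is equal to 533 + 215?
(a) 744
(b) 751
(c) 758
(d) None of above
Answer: d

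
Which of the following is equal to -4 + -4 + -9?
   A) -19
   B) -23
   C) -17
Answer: C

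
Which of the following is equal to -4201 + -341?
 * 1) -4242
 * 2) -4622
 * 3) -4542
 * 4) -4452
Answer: 3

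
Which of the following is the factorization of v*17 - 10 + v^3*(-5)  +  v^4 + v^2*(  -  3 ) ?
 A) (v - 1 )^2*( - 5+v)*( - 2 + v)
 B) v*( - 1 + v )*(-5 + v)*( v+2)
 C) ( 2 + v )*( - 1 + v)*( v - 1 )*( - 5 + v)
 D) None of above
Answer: C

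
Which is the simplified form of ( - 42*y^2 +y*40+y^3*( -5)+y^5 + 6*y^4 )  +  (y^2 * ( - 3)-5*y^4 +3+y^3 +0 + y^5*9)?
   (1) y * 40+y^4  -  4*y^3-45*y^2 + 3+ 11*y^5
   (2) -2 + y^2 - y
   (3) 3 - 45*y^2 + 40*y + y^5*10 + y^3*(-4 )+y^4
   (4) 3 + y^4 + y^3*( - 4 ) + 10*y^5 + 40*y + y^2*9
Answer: 3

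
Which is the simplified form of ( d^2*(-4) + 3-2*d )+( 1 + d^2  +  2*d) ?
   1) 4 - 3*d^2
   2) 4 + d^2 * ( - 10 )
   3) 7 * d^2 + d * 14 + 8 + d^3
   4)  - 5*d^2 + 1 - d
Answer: 1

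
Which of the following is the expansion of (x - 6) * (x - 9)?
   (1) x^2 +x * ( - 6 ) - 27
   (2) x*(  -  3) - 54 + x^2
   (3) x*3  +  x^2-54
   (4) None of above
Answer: 4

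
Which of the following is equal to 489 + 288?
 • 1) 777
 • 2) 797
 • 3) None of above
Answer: 1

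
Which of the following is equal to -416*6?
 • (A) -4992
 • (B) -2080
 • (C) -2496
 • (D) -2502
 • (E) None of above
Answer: C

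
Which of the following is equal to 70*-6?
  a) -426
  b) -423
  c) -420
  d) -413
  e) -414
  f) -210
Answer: c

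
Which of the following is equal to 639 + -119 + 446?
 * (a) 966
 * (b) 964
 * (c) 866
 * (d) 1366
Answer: a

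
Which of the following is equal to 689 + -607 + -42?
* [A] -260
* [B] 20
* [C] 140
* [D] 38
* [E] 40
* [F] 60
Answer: E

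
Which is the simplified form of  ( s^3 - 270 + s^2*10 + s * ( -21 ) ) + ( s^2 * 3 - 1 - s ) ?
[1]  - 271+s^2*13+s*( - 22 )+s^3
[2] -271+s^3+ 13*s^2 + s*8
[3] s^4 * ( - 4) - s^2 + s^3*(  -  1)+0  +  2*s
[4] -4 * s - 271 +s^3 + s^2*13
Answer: 1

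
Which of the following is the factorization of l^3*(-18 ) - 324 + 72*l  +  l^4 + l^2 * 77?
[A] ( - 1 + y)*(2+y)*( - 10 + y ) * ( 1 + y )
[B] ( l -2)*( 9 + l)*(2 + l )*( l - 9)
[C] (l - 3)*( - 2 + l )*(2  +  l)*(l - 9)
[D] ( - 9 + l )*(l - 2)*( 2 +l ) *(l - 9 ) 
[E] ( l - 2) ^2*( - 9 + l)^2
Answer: D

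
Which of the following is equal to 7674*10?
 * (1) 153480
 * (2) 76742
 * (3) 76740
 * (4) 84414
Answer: 3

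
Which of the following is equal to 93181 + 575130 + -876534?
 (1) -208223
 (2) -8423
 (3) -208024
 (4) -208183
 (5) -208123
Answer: 1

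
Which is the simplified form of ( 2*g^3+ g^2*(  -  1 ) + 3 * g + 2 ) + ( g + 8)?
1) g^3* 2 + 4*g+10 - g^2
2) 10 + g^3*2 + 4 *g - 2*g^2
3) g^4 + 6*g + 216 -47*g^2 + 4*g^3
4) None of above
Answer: 1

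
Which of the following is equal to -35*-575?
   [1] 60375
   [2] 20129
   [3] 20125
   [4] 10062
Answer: 3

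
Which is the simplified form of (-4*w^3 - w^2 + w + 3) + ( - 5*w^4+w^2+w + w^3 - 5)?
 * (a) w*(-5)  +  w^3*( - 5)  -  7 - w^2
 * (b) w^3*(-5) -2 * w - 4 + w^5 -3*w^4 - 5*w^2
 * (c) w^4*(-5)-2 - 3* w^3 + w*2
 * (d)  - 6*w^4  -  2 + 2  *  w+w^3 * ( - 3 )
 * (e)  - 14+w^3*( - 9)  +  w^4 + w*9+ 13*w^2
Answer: c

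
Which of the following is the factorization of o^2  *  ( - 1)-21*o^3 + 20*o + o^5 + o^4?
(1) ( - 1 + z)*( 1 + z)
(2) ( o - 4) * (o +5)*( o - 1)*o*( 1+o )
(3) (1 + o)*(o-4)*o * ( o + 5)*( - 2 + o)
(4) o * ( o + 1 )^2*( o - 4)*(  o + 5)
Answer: 2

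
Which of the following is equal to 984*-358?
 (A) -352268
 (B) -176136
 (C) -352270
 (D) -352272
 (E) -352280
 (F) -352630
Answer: D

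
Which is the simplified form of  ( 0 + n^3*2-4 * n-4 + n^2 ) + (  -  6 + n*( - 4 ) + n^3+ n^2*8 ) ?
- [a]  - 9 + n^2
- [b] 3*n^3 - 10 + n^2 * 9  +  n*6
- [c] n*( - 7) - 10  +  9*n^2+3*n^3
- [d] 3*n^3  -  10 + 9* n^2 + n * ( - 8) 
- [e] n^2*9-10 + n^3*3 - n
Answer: d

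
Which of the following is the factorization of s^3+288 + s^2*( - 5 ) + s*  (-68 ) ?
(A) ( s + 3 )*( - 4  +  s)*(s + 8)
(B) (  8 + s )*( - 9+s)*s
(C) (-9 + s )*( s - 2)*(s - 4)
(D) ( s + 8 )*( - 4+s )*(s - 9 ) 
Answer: D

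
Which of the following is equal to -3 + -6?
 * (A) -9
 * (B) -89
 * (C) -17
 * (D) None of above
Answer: A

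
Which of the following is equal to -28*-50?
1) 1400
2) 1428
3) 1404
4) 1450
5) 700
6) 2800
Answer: 1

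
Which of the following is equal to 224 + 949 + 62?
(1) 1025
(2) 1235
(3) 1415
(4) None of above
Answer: 2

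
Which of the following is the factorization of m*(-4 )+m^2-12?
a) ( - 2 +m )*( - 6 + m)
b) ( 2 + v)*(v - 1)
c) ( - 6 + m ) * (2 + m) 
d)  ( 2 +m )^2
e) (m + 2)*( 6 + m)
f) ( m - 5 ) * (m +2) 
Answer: c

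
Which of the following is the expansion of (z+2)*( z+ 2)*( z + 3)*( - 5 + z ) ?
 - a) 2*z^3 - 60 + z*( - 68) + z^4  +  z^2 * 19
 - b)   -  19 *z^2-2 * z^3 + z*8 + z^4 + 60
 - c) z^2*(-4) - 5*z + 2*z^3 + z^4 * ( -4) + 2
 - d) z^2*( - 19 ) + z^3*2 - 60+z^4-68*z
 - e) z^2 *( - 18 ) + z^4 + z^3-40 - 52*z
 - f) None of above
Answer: d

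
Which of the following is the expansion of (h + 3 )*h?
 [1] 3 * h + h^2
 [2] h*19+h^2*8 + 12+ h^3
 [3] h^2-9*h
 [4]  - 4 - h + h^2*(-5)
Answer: 1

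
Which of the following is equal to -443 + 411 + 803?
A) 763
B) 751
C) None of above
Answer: C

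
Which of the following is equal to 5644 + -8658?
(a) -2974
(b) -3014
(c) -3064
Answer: b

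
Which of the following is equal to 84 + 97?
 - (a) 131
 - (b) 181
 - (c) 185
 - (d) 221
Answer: b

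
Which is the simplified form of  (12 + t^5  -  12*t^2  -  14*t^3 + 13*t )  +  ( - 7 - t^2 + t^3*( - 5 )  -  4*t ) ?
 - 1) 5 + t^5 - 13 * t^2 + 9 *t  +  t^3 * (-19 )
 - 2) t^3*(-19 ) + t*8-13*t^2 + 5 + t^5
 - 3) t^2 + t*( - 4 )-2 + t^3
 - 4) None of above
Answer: 1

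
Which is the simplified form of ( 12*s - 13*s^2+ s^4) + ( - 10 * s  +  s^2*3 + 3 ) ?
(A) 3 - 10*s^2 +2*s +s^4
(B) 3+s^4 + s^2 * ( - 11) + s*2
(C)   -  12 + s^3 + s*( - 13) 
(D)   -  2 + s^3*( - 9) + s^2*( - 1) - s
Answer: A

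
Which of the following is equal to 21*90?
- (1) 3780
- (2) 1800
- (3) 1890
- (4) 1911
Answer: 3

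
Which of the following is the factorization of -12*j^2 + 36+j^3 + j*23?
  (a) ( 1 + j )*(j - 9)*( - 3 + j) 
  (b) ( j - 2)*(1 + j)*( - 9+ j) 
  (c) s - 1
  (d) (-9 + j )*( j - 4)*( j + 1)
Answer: d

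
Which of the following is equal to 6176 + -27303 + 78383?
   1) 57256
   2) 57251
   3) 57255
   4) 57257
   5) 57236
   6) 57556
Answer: 1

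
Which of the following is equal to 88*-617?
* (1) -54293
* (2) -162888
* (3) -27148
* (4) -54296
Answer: 4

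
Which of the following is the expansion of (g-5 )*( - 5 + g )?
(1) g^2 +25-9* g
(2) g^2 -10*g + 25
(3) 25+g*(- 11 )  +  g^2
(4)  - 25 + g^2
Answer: 2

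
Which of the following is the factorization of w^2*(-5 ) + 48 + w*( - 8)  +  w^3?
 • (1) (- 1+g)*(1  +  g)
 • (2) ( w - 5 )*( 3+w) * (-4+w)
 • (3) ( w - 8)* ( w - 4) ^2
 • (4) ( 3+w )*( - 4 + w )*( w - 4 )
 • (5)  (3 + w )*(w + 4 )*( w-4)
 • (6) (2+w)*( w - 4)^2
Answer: 4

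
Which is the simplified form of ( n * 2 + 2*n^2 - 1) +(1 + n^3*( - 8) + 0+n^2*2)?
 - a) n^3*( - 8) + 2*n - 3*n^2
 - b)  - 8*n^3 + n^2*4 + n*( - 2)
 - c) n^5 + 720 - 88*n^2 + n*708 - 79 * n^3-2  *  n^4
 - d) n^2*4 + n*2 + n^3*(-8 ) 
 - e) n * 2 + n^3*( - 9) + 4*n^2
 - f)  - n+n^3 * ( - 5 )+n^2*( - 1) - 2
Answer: d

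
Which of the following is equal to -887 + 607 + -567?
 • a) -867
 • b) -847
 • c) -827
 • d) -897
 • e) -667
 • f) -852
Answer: b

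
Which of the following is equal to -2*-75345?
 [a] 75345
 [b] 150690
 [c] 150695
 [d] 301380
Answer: b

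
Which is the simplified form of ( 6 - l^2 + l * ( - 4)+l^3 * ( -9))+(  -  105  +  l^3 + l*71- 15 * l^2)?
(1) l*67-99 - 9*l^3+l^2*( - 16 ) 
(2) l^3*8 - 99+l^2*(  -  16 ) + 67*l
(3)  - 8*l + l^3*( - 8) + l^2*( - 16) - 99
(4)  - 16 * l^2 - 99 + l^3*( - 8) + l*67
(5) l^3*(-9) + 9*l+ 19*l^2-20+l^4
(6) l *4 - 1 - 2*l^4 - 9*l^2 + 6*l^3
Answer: 4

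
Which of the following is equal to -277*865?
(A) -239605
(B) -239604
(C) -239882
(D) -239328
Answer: A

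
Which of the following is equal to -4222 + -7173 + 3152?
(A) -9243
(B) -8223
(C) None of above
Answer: C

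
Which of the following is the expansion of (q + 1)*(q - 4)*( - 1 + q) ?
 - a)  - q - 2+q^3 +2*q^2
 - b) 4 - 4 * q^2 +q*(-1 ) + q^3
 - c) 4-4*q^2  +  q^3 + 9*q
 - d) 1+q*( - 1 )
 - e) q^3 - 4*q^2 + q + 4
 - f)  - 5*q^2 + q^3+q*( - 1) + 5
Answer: b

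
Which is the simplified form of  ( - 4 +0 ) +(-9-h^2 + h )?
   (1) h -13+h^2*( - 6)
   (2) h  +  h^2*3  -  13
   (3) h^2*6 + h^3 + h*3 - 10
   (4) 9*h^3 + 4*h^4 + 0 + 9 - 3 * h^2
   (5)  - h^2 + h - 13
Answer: 5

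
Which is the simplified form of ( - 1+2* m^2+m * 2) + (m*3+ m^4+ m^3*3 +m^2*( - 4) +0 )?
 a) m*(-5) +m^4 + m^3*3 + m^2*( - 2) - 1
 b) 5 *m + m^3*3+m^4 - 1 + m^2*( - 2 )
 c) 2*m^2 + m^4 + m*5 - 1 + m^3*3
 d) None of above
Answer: b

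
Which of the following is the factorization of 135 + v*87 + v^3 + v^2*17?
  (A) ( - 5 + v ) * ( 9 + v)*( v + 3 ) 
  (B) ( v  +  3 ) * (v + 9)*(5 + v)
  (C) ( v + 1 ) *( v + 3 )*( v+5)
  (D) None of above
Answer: B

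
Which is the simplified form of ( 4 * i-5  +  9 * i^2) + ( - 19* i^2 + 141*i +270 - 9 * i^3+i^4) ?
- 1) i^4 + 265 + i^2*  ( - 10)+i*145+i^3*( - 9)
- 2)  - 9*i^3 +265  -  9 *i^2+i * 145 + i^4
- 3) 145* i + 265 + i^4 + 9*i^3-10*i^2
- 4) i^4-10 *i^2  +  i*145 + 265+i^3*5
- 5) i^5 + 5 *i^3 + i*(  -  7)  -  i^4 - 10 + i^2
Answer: 1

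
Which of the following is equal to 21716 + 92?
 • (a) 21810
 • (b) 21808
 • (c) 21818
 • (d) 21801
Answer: b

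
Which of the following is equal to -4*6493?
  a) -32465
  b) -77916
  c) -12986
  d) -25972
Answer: d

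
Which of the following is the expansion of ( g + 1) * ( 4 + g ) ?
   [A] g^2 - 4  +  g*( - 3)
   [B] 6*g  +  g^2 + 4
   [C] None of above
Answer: C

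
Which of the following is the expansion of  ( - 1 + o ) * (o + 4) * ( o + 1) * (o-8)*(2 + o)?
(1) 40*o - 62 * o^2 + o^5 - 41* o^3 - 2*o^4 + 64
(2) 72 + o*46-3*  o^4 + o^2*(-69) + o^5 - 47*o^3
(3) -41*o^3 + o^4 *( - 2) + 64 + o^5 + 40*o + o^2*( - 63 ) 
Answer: 1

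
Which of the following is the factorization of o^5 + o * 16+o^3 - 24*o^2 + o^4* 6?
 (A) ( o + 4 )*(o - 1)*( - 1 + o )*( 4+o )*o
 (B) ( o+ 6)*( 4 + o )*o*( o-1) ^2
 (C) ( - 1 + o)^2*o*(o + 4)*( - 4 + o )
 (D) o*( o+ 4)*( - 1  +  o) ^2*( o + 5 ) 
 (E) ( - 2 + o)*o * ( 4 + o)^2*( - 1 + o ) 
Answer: A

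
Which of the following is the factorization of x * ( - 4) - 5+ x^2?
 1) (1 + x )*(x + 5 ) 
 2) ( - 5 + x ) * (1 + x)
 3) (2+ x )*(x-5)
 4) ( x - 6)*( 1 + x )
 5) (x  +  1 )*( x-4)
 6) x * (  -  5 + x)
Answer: 2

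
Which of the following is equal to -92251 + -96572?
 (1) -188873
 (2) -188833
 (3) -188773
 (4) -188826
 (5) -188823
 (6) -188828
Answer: 5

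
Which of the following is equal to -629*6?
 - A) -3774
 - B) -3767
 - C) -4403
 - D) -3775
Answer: A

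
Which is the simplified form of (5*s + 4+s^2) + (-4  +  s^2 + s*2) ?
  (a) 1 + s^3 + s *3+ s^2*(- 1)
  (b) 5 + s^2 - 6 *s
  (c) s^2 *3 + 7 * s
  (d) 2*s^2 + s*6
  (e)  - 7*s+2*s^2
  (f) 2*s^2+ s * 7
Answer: f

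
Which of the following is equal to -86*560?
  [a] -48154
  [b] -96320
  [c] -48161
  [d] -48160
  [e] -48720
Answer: d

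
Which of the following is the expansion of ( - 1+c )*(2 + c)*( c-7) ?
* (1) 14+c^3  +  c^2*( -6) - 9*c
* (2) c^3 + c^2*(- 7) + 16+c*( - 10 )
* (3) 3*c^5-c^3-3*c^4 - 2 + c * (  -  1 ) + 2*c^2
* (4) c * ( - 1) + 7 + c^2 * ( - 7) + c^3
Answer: 1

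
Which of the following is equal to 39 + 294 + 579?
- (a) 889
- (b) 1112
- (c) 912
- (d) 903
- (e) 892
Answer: c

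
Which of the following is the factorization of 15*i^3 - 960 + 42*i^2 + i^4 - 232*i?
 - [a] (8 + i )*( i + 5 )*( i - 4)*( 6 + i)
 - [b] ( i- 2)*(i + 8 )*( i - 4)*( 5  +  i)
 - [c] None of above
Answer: a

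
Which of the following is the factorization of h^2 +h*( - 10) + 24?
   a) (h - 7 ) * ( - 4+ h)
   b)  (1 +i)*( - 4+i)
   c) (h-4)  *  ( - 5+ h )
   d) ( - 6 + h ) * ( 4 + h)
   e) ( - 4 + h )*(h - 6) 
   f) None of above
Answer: e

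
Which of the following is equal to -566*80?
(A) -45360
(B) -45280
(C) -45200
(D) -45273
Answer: B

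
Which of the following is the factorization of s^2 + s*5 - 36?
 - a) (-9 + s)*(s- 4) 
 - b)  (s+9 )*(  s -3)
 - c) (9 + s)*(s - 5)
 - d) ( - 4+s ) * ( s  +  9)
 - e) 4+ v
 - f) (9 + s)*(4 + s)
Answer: d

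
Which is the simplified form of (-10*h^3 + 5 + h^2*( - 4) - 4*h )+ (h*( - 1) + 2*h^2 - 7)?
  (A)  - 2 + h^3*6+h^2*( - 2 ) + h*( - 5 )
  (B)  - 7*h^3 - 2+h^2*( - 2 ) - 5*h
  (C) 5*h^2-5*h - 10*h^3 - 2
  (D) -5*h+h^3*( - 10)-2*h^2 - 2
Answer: D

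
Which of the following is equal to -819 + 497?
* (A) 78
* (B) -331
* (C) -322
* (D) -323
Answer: C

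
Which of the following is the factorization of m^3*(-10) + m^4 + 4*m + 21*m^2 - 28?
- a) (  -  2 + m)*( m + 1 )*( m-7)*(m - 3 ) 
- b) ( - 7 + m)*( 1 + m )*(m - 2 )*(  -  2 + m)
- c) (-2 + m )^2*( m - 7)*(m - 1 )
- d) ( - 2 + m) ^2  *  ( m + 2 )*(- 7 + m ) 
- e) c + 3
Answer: b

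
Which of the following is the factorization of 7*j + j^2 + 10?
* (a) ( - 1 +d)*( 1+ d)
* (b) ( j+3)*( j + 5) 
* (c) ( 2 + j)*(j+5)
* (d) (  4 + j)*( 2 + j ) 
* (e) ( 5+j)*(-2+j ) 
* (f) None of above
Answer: c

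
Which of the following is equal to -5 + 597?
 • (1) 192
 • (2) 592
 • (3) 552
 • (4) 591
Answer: 2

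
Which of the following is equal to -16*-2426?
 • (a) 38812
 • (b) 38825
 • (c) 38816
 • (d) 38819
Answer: c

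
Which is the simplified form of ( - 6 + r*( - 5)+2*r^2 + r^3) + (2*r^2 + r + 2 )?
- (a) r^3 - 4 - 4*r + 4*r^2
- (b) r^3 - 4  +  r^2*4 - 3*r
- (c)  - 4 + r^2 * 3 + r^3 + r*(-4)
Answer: a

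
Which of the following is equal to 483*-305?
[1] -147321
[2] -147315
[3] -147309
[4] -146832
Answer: 2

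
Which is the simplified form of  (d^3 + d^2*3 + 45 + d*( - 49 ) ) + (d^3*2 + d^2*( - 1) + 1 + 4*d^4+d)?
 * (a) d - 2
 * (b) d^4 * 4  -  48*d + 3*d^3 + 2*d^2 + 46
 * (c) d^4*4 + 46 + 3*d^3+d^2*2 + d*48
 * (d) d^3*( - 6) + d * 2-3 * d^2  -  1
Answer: b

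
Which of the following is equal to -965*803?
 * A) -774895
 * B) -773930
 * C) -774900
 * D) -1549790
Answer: A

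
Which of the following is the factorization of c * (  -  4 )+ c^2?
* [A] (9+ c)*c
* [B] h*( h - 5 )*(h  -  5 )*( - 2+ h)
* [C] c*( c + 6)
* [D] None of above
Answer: D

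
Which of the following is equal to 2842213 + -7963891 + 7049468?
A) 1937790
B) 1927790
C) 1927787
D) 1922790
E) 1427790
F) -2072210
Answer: B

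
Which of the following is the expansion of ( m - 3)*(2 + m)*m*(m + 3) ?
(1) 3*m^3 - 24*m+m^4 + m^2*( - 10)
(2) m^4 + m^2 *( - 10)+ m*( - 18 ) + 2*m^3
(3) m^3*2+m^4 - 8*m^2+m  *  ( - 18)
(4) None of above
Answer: 4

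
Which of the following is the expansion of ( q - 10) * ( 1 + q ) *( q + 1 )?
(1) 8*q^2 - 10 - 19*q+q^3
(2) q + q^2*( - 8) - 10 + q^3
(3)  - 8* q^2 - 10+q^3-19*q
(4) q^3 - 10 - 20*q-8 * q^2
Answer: 3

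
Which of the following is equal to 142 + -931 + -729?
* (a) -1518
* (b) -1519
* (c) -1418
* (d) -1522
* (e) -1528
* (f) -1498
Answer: a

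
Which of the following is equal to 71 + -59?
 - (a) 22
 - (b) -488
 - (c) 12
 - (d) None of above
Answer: c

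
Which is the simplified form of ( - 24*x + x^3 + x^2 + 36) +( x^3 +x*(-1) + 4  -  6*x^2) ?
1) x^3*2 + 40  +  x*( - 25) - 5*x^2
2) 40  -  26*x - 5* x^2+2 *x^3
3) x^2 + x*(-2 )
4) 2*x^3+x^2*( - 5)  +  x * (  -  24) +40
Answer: 1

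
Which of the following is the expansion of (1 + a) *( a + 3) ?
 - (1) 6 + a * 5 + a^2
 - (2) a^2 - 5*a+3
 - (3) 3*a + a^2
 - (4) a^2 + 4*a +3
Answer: 4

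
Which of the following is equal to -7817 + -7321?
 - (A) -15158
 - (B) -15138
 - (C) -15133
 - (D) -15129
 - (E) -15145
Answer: B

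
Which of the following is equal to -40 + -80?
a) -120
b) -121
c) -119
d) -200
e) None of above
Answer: a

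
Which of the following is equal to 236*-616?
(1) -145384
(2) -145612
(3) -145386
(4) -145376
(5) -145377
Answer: 4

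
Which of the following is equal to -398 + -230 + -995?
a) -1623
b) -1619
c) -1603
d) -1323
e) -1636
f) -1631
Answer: a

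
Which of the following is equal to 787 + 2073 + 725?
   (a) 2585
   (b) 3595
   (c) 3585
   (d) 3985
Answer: c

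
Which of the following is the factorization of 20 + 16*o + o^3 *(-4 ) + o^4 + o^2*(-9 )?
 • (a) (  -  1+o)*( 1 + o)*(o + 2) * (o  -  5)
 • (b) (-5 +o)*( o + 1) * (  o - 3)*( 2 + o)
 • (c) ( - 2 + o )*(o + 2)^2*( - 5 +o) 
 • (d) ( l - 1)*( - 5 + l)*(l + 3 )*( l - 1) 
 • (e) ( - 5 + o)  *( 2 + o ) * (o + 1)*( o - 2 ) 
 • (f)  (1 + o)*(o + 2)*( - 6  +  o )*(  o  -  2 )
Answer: e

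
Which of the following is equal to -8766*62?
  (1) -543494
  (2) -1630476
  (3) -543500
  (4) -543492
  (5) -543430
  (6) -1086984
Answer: 4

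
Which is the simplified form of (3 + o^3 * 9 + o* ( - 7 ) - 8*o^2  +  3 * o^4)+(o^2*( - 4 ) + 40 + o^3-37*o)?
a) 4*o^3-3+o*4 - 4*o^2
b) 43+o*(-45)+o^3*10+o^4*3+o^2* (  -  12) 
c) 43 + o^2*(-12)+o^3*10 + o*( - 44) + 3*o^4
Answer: c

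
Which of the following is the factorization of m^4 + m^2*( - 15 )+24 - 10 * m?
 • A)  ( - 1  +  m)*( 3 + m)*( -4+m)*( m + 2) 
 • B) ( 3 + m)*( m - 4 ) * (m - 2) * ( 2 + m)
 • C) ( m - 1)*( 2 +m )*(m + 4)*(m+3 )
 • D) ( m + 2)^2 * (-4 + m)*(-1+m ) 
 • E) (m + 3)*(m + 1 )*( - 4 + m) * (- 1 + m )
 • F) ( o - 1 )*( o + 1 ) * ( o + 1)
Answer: A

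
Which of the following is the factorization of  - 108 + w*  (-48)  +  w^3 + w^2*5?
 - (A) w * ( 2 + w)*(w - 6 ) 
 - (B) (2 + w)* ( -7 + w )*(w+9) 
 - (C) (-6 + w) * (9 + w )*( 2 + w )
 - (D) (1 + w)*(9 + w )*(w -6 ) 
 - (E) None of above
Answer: C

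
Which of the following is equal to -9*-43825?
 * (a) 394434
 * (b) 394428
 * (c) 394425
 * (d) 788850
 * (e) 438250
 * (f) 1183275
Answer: c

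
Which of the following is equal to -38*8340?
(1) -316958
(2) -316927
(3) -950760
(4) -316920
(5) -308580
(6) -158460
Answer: 4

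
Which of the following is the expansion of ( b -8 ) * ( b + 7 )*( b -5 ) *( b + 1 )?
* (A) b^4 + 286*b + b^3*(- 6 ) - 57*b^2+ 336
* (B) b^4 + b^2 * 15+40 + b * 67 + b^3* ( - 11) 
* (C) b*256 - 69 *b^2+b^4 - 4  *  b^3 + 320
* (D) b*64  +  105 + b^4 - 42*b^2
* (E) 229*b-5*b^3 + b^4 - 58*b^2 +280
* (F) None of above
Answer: F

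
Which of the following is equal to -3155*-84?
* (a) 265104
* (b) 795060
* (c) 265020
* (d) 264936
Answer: c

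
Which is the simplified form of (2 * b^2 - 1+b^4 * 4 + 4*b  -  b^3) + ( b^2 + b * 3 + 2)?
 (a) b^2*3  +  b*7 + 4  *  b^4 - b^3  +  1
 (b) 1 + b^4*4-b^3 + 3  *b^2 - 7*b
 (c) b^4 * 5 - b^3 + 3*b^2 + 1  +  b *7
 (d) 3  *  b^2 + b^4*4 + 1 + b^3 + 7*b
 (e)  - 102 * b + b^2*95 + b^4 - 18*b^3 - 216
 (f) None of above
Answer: a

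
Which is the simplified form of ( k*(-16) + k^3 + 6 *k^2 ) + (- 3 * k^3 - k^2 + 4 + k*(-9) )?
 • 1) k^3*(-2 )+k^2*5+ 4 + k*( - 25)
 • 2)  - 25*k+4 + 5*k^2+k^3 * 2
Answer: 1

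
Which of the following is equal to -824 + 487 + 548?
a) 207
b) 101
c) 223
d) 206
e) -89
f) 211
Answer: f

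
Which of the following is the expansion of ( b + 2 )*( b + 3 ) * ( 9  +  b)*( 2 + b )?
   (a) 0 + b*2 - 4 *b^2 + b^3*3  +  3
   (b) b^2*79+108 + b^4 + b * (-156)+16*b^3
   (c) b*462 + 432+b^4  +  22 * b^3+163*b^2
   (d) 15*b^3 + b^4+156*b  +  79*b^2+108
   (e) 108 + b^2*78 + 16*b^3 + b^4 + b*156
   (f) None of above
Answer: f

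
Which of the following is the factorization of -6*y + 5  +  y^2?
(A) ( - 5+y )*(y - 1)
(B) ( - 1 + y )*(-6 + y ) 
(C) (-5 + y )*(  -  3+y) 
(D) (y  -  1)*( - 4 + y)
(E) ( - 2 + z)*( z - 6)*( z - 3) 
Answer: A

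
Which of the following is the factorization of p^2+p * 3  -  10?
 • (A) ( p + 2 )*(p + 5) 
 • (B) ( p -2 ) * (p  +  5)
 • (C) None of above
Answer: B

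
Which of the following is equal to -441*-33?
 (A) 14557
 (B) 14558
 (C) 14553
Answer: C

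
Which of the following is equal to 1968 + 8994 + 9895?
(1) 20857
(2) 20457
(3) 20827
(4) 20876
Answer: 1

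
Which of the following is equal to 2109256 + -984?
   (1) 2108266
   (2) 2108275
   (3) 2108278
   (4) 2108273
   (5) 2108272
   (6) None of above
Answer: 5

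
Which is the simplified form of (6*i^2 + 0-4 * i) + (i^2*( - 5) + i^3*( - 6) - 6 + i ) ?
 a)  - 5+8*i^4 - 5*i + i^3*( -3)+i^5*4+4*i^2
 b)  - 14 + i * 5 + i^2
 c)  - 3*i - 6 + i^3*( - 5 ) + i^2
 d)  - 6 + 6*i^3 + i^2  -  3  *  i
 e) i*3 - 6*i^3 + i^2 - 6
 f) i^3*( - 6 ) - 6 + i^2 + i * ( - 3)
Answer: f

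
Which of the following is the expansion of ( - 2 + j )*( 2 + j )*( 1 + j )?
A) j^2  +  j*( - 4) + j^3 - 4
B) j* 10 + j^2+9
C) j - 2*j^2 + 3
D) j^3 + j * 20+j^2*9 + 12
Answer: A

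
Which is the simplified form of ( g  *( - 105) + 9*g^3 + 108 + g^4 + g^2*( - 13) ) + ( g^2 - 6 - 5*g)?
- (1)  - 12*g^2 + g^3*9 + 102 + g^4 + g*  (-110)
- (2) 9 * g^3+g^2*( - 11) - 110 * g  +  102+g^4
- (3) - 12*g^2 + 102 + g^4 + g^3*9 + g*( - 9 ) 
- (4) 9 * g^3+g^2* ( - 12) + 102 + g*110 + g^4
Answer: 1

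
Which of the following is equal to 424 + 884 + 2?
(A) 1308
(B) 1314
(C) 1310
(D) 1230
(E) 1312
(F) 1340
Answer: C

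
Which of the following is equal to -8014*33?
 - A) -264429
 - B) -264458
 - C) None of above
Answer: C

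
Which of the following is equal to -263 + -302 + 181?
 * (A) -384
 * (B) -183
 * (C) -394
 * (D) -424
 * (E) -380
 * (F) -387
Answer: A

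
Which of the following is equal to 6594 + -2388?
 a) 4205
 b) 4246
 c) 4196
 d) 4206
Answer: d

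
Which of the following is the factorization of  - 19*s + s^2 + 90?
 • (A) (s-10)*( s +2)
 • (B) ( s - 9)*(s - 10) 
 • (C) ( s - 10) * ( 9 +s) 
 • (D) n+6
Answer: B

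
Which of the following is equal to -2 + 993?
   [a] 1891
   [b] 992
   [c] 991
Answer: c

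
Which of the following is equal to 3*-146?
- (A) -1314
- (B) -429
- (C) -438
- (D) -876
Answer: C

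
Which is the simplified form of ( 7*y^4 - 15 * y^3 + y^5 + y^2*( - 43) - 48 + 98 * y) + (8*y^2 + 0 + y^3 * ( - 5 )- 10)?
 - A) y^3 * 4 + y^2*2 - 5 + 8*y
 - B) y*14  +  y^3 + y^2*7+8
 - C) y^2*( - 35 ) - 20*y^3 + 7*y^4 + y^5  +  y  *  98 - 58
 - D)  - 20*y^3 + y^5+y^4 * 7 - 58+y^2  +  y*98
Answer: C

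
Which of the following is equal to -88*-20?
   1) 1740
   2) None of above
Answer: 2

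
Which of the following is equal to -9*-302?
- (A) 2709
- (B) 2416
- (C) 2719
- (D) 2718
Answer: D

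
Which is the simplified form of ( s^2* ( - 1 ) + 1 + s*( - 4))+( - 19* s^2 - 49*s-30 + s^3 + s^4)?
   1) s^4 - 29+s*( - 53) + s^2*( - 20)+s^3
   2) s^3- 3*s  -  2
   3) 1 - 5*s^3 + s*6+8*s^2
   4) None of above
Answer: 1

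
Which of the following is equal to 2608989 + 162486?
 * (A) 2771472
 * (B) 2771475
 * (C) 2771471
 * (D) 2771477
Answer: B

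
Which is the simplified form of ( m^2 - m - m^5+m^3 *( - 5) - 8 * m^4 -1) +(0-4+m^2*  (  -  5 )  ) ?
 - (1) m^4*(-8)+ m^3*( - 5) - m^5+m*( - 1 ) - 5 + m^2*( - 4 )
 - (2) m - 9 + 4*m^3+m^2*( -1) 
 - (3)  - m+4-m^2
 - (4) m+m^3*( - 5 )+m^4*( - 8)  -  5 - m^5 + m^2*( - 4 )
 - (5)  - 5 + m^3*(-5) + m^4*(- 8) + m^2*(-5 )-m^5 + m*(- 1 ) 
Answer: 1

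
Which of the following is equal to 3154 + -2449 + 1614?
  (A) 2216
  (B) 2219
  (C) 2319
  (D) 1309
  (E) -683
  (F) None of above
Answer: C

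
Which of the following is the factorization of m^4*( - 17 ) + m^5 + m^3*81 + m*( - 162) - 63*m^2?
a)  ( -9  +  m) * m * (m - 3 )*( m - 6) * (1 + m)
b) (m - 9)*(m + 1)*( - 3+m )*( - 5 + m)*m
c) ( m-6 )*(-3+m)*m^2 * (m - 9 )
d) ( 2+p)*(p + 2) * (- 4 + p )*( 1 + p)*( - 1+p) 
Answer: a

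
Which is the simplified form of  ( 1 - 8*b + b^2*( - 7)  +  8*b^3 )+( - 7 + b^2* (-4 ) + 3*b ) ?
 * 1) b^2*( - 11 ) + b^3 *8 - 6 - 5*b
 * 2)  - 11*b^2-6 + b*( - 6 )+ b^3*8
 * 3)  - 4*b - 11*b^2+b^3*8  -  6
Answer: 1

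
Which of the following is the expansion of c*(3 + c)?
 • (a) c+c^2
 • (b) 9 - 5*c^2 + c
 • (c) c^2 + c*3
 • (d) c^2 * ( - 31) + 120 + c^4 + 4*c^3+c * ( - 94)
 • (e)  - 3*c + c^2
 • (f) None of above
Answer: c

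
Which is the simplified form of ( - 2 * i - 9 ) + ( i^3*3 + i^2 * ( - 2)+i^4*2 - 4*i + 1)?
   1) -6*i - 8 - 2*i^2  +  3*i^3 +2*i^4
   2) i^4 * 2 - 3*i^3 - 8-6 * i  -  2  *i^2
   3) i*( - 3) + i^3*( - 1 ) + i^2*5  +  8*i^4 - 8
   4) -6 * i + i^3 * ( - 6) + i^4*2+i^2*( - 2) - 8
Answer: 1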